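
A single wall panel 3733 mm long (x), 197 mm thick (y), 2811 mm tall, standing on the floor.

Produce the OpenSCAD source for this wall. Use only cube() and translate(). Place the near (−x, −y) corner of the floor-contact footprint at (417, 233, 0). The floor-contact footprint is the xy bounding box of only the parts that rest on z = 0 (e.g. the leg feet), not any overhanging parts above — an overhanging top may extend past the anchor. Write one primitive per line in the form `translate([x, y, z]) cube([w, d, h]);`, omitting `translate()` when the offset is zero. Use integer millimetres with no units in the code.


translate([417, 233, 0]) cube([3733, 197, 2811]);


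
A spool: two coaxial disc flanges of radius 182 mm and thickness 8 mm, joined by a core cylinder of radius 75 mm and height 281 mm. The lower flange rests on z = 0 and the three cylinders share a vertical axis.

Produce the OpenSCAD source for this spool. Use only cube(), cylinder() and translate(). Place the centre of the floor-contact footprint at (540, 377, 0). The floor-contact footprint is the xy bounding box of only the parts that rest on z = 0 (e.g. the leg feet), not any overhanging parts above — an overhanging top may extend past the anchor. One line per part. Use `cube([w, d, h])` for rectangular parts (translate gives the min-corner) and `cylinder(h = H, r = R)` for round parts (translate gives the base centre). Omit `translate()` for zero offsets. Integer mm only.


translate([540, 377, 0]) cylinder(h = 8, r = 182);
translate([540, 377, 8]) cylinder(h = 281, r = 75);
translate([540, 377, 289]) cylinder(h = 8, r = 182);


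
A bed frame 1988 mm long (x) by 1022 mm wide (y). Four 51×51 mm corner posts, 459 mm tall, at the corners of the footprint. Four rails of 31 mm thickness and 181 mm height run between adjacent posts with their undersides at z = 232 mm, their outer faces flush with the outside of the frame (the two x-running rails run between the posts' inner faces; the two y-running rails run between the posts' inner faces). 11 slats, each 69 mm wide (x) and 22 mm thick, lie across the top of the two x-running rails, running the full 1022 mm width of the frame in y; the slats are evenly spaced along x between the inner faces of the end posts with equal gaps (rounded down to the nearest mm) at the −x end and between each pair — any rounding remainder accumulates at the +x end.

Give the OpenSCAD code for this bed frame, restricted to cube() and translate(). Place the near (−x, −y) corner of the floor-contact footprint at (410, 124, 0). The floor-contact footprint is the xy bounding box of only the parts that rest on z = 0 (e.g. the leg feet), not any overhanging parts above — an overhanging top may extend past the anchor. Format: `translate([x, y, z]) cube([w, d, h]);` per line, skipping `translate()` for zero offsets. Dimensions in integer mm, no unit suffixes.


// slat z = rail_z + rail_h = 232 + 181 = 413
// slat gap = ⌊(1886 − 11·69) / 12⌋ = 93
translate([410, 124, 0]) cube([51, 51, 459]);
translate([410, 1095, 0]) cube([51, 51, 459]);
translate([2347, 124, 0]) cube([51, 51, 459]);
translate([2347, 1095, 0]) cube([51, 51, 459]);
translate([461, 124, 232]) cube([1886, 31, 181]);
translate([461, 1115, 232]) cube([1886, 31, 181]);
translate([410, 175, 232]) cube([31, 920, 181]);
translate([2367, 175, 232]) cube([31, 920, 181]);
translate([554, 124, 413]) cube([69, 1022, 22]);
translate([716, 124, 413]) cube([69, 1022, 22]);
translate([878, 124, 413]) cube([69, 1022, 22]);
translate([1040, 124, 413]) cube([69, 1022, 22]);
translate([1202, 124, 413]) cube([69, 1022, 22]);
translate([1364, 124, 413]) cube([69, 1022, 22]);
translate([1526, 124, 413]) cube([69, 1022, 22]);
translate([1688, 124, 413]) cube([69, 1022, 22]);
translate([1850, 124, 413]) cube([69, 1022, 22]);
translate([2012, 124, 413]) cube([69, 1022, 22]);
translate([2174, 124, 413]) cube([69, 1022, 22]);


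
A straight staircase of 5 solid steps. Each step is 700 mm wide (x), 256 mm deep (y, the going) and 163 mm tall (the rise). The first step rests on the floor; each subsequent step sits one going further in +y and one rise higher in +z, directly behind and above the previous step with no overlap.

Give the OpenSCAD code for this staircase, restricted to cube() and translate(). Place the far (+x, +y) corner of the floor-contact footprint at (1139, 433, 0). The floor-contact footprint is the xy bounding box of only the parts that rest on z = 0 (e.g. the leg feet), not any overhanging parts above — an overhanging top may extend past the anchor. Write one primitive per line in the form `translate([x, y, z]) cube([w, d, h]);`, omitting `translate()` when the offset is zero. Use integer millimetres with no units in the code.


translate([439, 177, 0]) cube([700, 256, 163]);
translate([439, 433, 163]) cube([700, 256, 163]);
translate([439, 689, 326]) cube([700, 256, 163]);
translate([439, 945, 489]) cube([700, 256, 163]);
translate([439, 1201, 652]) cube([700, 256, 163]);


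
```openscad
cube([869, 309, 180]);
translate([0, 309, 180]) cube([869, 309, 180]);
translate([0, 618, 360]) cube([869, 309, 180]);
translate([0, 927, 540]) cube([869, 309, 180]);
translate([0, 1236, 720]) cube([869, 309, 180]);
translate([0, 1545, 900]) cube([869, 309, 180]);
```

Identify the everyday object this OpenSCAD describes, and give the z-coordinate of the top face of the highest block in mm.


A staircase. The total rise is 1080 mm.

6 identical blocks, each offset up and back from the previous — a staircase. Each step is 180 mm tall and there are 6 of them, so the total rise is 6 × 180 = 1080 mm.


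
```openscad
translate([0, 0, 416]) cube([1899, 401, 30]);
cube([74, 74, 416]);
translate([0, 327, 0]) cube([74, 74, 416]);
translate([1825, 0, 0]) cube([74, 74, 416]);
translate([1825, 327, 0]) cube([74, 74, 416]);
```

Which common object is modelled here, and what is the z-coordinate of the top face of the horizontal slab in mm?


A bench. The seat-top height is 446 mm.

A long slab on four corner posts — a bench. The slab sits at z = 416 with thickness 30, so the top is 416 + 30 = 446 mm.


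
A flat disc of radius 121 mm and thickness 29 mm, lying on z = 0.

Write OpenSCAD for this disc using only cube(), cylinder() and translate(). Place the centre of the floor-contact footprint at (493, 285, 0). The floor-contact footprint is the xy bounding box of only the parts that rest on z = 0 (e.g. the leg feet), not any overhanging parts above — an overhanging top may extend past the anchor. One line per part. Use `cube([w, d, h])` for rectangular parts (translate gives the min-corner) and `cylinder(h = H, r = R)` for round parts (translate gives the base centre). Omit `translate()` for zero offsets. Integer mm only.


translate([493, 285, 0]) cylinder(h = 29, r = 121);


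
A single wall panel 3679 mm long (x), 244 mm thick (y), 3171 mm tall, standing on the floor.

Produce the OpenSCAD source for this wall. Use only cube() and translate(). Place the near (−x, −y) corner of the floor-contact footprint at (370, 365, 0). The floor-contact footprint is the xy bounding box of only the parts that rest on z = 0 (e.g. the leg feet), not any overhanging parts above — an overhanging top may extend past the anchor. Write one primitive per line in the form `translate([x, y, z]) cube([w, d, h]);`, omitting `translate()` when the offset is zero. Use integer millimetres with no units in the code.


translate([370, 365, 0]) cube([3679, 244, 3171]);


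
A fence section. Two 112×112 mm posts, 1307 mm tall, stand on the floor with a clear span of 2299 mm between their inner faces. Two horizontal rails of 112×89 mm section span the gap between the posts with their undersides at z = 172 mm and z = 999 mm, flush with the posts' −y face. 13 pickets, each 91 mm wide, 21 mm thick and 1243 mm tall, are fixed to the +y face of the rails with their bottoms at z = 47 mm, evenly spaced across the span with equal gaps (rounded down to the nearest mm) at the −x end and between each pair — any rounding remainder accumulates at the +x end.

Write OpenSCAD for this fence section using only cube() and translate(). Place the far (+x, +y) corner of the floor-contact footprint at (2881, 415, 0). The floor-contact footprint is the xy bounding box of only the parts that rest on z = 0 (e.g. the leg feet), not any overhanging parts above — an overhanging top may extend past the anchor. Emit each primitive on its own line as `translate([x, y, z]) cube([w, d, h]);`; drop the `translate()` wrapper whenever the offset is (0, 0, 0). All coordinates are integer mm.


translate([358, 303, 0]) cube([112, 112, 1307]);
translate([2769, 303, 0]) cube([112, 112, 1307]);
translate([470, 303, 172]) cube([2299, 112, 89]);
translate([470, 303, 999]) cube([2299, 112, 89]);
translate([549, 415, 47]) cube([91, 21, 1243]);
translate([719, 415, 47]) cube([91, 21, 1243]);
translate([889, 415, 47]) cube([91, 21, 1243]);
translate([1059, 415, 47]) cube([91, 21, 1243]);
translate([1229, 415, 47]) cube([91, 21, 1243]);
translate([1399, 415, 47]) cube([91, 21, 1243]);
translate([1569, 415, 47]) cube([91, 21, 1243]);
translate([1739, 415, 47]) cube([91, 21, 1243]);
translate([1909, 415, 47]) cube([91, 21, 1243]);
translate([2079, 415, 47]) cube([91, 21, 1243]);
translate([2249, 415, 47]) cube([91, 21, 1243]);
translate([2419, 415, 47]) cube([91, 21, 1243]);
translate([2589, 415, 47]) cube([91, 21, 1243]);


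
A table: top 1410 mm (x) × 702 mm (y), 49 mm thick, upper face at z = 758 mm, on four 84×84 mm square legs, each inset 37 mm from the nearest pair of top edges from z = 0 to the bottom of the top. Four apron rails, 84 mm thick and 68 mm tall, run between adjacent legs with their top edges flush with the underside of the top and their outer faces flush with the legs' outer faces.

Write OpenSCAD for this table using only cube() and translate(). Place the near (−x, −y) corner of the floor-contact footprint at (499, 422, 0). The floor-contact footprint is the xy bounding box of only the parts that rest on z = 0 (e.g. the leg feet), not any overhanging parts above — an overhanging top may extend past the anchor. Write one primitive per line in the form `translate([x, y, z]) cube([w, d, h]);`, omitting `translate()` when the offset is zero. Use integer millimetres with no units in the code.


// leg_h = 758 - 49 = 709
// apron z = 709 - 68 = 641
translate([462, 385, 709]) cube([1410, 702, 49]);
translate([499, 422, 0]) cube([84, 84, 709]);
translate([1751, 422, 0]) cube([84, 84, 709]);
translate([499, 966, 0]) cube([84, 84, 709]);
translate([1751, 966, 0]) cube([84, 84, 709]);
translate([583, 422, 641]) cube([1168, 84, 68]);
translate([583, 966, 641]) cube([1168, 84, 68]);
translate([499, 506, 641]) cube([84, 460, 68]);
translate([1751, 506, 641]) cube([84, 460, 68]);


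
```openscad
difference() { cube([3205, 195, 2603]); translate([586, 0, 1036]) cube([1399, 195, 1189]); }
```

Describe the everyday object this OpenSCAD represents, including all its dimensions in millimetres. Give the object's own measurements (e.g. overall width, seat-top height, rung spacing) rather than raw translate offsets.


A wall 3205 mm long (x), 195 mm thick (y), 2603 mm tall, with a rectangular window opening cut through it. The opening is 1399 mm wide and 1189 mm tall; its sill is at z = 1036 mm and its near (−x) edge is 586 mm from the wall's −x end. The opening passes through the full wall thickness.


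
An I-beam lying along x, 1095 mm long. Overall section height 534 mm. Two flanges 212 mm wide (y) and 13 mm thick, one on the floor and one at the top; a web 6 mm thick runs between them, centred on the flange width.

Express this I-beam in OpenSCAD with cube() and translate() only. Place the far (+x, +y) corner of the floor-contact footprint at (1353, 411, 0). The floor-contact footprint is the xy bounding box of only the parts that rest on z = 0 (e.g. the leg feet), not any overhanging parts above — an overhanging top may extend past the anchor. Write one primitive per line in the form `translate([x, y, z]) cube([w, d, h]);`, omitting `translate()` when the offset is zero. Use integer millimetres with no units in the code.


translate([258, 199, 0]) cube([1095, 212, 13]);
translate([258, 302, 13]) cube([1095, 6, 508]);
translate([258, 199, 521]) cube([1095, 212, 13]);


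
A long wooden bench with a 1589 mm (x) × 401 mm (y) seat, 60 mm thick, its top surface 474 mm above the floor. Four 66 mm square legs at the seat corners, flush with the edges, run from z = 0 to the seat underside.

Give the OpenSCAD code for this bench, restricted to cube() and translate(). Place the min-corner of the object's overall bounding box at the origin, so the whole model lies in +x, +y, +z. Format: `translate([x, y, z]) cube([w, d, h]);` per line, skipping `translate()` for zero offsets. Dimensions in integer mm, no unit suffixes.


// leg_h = 474 − 60 = 414
translate([0, 0, 414]) cube([1589, 401, 60]);
cube([66, 66, 414]);
translate([0, 335, 0]) cube([66, 66, 414]);
translate([1523, 0, 0]) cube([66, 66, 414]);
translate([1523, 335, 0]) cube([66, 66, 414]);


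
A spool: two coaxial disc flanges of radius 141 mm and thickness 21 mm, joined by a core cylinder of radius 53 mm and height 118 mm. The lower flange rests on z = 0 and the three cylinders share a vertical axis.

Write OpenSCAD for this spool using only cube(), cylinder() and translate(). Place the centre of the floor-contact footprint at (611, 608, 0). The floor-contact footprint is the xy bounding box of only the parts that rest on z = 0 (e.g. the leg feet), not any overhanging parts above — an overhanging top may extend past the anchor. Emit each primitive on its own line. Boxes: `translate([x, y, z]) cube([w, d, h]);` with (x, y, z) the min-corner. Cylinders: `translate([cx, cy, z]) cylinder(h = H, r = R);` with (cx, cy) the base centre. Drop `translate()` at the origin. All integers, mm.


translate([611, 608, 0]) cylinder(h = 21, r = 141);
translate([611, 608, 21]) cylinder(h = 118, r = 53);
translate([611, 608, 139]) cylinder(h = 21, r = 141);


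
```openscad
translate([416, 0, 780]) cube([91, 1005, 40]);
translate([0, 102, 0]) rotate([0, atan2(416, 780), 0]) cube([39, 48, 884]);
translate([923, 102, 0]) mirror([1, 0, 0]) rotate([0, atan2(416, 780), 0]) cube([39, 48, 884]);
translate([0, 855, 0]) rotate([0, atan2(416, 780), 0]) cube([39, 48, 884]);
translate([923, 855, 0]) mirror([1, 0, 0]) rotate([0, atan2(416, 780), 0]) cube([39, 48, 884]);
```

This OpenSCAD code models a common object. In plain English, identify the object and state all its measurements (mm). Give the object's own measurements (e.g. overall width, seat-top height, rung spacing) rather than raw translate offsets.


A sawhorse. A 91×1005×40 mm beam (x, y, z) sits on two A-frame leg pairs. Each pair is two raked legs of 39×48 mm section (48 mm along y) splaying symmetrically in x. Each leg rises 780 mm vertically over 416 mm of horizontal reach and is 884 mm long along its own axis. Every leg's outer bottom edge rests on the floor and its outer top edge meets a bottom edge of the beam — the left legs (tilting toward +x) meet the beam's −x bottom edge, the right legs (their mirror images, tilting toward −x) meet its +x bottom edge — so the leg tops tuck under the beam, the beam's underside is 780 mm above the floor, and the feet are 923 mm apart outside-to-outside with the beam centred between them. The two leg pairs are set in 102 mm from either end of the beam.


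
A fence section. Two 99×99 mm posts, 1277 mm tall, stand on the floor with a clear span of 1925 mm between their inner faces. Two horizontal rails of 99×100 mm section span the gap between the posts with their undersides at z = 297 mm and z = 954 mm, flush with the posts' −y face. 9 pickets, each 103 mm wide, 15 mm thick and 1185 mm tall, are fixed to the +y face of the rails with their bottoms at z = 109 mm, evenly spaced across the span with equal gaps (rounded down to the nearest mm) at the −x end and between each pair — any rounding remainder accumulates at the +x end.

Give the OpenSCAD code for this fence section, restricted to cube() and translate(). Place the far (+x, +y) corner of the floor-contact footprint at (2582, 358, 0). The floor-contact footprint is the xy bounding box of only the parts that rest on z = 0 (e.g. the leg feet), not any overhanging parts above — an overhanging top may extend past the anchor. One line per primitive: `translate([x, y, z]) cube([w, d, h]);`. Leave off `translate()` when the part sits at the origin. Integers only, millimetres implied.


translate([459, 259, 0]) cube([99, 99, 1277]);
translate([2483, 259, 0]) cube([99, 99, 1277]);
translate([558, 259, 297]) cube([1925, 99, 100]);
translate([558, 259, 954]) cube([1925, 99, 100]);
translate([657, 358, 109]) cube([103, 15, 1185]);
translate([859, 358, 109]) cube([103, 15, 1185]);
translate([1061, 358, 109]) cube([103, 15, 1185]);
translate([1263, 358, 109]) cube([103, 15, 1185]);
translate([1465, 358, 109]) cube([103, 15, 1185]);
translate([1667, 358, 109]) cube([103, 15, 1185]);
translate([1869, 358, 109]) cube([103, 15, 1185]);
translate([2071, 358, 109]) cube([103, 15, 1185]);
translate([2273, 358, 109]) cube([103, 15, 1185]);


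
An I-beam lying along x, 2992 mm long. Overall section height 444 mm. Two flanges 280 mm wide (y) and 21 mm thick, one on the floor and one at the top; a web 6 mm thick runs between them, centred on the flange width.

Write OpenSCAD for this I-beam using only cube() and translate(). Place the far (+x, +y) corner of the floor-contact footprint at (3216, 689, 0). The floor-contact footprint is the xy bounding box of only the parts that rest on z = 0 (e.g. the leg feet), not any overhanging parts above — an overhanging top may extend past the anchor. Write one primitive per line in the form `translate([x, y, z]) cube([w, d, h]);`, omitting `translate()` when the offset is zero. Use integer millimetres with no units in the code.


translate([224, 409, 0]) cube([2992, 280, 21]);
translate([224, 546, 21]) cube([2992, 6, 402]);
translate([224, 409, 423]) cube([2992, 280, 21]);


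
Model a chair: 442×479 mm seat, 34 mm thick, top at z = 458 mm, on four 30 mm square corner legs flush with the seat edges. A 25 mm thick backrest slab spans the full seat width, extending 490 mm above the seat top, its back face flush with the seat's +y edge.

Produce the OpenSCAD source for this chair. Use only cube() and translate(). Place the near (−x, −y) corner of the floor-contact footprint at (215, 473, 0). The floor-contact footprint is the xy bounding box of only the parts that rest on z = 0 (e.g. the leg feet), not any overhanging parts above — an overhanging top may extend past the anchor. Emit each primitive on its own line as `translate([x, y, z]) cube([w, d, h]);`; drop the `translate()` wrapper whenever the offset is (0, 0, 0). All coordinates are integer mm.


translate([215, 473, 424]) cube([442, 479, 34]);
translate([215, 473, 0]) cube([30, 30, 424]);
translate([627, 473, 0]) cube([30, 30, 424]);
translate([215, 922, 0]) cube([30, 30, 424]);
translate([627, 922, 0]) cube([30, 30, 424]);
translate([215, 927, 458]) cube([442, 25, 490]);


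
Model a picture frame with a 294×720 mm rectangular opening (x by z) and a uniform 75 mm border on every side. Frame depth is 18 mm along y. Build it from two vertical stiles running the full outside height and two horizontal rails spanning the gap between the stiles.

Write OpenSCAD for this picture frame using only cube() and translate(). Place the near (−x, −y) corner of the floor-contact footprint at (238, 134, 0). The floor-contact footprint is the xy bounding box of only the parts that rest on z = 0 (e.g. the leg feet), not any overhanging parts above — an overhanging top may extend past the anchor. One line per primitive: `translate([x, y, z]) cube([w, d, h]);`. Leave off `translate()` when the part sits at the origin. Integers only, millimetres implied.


translate([238, 134, 0]) cube([75, 18, 870]);
translate([607, 134, 0]) cube([75, 18, 870]);
translate([313, 134, 0]) cube([294, 18, 75]);
translate([313, 134, 795]) cube([294, 18, 75]);


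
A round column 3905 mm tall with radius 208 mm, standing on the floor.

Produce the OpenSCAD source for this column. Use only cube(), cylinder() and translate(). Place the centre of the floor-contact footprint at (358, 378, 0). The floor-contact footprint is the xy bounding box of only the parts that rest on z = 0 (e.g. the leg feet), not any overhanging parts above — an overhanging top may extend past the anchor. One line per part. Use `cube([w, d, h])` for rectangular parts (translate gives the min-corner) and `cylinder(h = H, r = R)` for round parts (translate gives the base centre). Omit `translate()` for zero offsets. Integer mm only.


translate([358, 378, 0]) cylinder(h = 3905, r = 208);


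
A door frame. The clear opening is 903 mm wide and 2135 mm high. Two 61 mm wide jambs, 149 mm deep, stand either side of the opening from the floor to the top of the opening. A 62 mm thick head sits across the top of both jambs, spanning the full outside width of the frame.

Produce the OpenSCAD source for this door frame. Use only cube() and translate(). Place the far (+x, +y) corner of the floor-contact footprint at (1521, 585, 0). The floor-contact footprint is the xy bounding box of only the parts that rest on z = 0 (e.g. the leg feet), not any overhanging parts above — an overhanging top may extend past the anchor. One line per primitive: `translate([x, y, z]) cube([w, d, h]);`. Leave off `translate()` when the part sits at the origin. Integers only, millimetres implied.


translate([496, 436, 0]) cube([61, 149, 2135]);
translate([1460, 436, 0]) cube([61, 149, 2135]);
translate([496, 436, 2135]) cube([1025, 149, 62]);


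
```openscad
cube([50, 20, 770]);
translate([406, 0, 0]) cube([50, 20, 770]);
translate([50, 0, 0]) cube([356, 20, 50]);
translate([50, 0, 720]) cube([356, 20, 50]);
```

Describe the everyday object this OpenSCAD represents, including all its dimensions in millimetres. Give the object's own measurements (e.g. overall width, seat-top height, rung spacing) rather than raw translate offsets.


A rectangular picture frame lying in the x–z plane (depth along y). The opening is 356 mm wide (x) by 670 mm tall (z), surrounded by a border 50 mm wide on all four sides. The frame is 20 mm deep and is made of two full-height vertical stiles with two horizontal rails fitted between them.


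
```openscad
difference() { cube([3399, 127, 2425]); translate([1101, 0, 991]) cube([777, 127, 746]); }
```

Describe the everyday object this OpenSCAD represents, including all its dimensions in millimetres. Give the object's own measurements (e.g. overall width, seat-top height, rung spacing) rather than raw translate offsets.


A wall 3399 mm long (x), 127 mm thick (y), 2425 mm tall, with a rectangular window opening cut through it. The opening is 777 mm wide and 746 mm tall; its sill is at z = 991 mm and its near (−x) edge is 1101 mm from the wall's −x end. The opening passes through the full wall thickness.


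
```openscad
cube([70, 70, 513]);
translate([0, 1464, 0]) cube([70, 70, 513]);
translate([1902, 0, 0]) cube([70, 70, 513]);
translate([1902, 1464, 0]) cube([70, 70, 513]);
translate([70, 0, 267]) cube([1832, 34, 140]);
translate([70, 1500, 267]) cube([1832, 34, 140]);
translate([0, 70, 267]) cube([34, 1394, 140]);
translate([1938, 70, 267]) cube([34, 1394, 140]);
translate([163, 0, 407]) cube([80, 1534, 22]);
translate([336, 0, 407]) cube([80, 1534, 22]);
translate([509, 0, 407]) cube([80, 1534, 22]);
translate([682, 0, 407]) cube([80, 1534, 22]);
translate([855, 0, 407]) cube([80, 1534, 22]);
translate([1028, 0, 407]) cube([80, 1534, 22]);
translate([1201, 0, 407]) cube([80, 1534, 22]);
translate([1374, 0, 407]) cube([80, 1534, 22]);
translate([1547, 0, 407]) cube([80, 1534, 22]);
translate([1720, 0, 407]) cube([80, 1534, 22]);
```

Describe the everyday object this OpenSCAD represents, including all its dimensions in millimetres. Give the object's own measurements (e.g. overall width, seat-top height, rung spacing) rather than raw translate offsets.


A bed frame 1972 mm long (x) by 1534 mm wide (y). Four 70×70 mm corner posts, 513 mm tall, at the corners of the footprint. Four rails of 34 mm thickness and 140 mm height run between adjacent posts with their undersides at z = 267 mm, their outer faces flush with the outside of the frame (the two x-running rails run between the posts' inner faces; the two y-running rails run between the posts' inner faces). 10 slats, each 80 mm wide (x) and 22 mm thick, lie across the top of the two x-running rails, running the full 1534 mm width of the frame in y; along x they sit between the end posts with a 93 mm gap after the −x posts and between neighbouring slats, leaving 102 mm before the +x posts.


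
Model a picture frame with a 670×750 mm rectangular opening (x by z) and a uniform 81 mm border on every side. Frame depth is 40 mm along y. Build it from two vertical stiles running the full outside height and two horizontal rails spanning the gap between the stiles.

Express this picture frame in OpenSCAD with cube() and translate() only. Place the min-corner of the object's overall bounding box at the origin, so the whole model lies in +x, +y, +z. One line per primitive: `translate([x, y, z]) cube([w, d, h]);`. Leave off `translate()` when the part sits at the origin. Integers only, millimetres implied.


cube([81, 40, 912]);
translate([751, 0, 0]) cube([81, 40, 912]);
translate([81, 0, 0]) cube([670, 40, 81]);
translate([81, 0, 831]) cube([670, 40, 81]);


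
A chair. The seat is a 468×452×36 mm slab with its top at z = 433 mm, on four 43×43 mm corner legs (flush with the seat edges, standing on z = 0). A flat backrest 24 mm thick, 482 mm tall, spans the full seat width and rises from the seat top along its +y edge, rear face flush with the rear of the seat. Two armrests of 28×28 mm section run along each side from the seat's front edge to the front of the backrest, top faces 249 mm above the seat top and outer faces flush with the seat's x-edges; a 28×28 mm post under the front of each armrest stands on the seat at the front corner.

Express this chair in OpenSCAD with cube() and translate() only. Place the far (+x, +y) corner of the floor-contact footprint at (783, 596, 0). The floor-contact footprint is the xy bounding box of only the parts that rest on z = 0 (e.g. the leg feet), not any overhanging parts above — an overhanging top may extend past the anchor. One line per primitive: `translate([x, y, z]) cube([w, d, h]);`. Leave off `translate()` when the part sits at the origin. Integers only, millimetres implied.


translate([315, 144, 397]) cube([468, 452, 36]);
translate([315, 144, 0]) cube([43, 43, 397]);
translate([740, 144, 0]) cube([43, 43, 397]);
translate([315, 553, 0]) cube([43, 43, 397]);
translate([740, 553, 0]) cube([43, 43, 397]);
translate([315, 572, 433]) cube([468, 24, 482]);
translate([315, 144, 654]) cube([28, 428, 28]);
translate([755, 144, 654]) cube([28, 428, 28]);
translate([315, 144, 433]) cube([28, 28, 221]);
translate([755, 144, 433]) cube([28, 28, 221]);


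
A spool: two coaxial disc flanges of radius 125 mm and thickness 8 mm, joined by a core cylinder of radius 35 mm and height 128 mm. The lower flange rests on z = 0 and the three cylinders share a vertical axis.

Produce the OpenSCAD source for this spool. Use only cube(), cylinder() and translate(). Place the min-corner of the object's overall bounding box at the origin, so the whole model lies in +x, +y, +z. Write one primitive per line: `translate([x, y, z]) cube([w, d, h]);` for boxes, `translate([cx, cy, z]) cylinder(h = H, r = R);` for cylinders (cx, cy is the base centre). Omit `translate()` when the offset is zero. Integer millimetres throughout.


translate([125, 125, 0]) cylinder(h = 8, r = 125);
translate([125, 125, 8]) cylinder(h = 128, r = 35);
translate([125, 125, 136]) cylinder(h = 8, r = 125);


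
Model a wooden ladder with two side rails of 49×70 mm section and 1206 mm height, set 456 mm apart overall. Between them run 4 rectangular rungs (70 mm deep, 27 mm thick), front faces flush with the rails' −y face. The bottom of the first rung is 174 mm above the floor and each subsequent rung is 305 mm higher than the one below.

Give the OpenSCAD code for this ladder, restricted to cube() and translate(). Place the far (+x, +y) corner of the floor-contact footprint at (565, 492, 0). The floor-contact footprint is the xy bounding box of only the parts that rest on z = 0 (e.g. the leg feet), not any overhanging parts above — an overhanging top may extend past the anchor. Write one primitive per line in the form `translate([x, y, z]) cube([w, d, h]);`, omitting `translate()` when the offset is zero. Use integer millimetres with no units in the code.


translate([109, 422, 0]) cube([49, 70, 1206]);
translate([516, 422, 0]) cube([49, 70, 1206]);
translate([158, 422, 174]) cube([358, 70, 27]);
translate([158, 422, 479]) cube([358, 70, 27]);
translate([158, 422, 784]) cube([358, 70, 27]);
translate([158, 422, 1089]) cube([358, 70, 27]);


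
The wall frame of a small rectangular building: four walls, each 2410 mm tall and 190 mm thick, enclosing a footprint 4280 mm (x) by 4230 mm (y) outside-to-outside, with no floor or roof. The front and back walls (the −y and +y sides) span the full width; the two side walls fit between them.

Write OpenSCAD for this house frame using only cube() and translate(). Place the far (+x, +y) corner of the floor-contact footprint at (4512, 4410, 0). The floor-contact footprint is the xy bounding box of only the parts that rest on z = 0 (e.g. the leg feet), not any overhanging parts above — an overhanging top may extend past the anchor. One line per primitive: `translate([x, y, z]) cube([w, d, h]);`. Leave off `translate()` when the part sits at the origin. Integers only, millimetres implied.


translate([232, 180, 0]) cube([4280, 190, 2410]);
translate([232, 4220, 0]) cube([4280, 190, 2410]);
translate([232, 370, 0]) cube([190, 3850, 2410]);
translate([4322, 370, 0]) cube([190, 3850, 2410]);


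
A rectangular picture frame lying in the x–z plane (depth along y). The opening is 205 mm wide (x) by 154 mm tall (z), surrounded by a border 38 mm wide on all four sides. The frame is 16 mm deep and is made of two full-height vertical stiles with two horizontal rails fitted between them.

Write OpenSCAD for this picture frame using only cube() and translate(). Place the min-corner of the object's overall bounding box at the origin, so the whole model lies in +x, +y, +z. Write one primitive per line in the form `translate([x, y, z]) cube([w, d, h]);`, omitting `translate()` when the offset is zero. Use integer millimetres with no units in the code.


cube([38, 16, 230]);
translate([243, 0, 0]) cube([38, 16, 230]);
translate([38, 0, 0]) cube([205, 16, 38]);
translate([38, 0, 192]) cube([205, 16, 38]);


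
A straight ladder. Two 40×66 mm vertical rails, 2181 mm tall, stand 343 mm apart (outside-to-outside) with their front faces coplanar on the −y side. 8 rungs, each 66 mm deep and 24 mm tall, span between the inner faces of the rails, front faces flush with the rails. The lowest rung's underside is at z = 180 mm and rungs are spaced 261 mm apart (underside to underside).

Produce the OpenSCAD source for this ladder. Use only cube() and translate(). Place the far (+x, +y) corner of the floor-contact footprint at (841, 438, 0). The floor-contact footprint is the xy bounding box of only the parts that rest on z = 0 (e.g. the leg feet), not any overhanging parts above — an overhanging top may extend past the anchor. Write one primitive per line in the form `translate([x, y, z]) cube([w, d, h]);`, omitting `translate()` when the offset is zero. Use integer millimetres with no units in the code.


translate([498, 372, 0]) cube([40, 66, 2181]);
translate([801, 372, 0]) cube([40, 66, 2181]);
translate([538, 372, 180]) cube([263, 66, 24]);
translate([538, 372, 441]) cube([263, 66, 24]);
translate([538, 372, 702]) cube([263, 66, 24]);
translate([538, 372, 963]) cube([263, 66, 24]);
translate([538, 372, 1224]) cube([263, 66, 24]);
translate([538, 372, 1485]) cube([263, 66, 24]);
translate([538, 372, 1746]) cube([263, 66, 24]);
translate([538, 372, 2007]) cube([263, 66, 24]);


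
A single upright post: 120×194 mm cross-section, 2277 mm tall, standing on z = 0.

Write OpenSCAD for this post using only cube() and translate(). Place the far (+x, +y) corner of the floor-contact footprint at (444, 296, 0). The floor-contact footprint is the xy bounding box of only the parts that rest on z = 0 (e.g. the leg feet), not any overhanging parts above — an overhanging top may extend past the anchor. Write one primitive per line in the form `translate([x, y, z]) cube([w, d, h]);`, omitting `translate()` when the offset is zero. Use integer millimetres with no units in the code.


translate([324, 102, 0]) cube([120, 194, 2277]);


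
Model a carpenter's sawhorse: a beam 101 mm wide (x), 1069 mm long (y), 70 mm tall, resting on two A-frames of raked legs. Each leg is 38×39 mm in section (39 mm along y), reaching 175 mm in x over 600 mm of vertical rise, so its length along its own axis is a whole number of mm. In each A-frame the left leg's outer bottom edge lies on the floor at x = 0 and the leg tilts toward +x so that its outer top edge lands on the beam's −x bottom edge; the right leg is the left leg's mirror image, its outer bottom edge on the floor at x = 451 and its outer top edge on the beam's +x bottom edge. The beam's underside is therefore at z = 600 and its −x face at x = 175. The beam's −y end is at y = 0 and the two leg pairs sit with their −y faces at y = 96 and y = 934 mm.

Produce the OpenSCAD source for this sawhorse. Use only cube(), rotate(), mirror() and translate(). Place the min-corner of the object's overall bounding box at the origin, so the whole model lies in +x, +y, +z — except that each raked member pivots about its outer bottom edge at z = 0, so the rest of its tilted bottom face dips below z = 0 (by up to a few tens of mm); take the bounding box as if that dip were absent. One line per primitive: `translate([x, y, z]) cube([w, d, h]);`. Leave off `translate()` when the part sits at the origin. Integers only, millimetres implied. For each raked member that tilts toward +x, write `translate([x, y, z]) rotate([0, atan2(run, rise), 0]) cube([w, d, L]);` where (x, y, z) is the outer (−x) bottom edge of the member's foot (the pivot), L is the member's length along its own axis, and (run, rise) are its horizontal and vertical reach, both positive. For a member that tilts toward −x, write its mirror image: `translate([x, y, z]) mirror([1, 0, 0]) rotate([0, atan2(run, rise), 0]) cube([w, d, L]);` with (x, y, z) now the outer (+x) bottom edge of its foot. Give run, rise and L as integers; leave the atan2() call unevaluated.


translate([175, 0, 600]) cube([101, 1069, 70]);
translate([0, 96, 0]) rotate([0, atan2(175, 600), 0]) cube([38, 39, 625]);
translate([451, 96, 0]) mirror([1, 0, 0]) rotate([0, atan2(175, 600), 0]) cube([38, 39, 625]);
translate([0, 934, 0]) rotate([0, atan2(175, 600), 0]) cube([38, 39, 625]);
translate([451, 934, 0]) mirror([1, 0, 0]) rotate([0, atan2(175, 600), 0]) cube([38, 39, 625]);


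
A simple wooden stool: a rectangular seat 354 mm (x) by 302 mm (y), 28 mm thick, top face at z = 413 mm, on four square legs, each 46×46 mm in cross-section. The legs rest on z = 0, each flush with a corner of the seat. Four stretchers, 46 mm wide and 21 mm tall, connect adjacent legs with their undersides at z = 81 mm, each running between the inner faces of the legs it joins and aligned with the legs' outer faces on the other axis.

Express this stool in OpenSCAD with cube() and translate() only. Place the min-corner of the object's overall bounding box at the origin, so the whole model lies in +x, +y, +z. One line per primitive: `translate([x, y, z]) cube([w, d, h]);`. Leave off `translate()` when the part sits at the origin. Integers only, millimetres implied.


// leg_h = 413 - 28 = 385
// stretcher span = 354 - 2*46 = 262
translate([0, 0, 385]) cube([354, 302, 28]);
cube([46, 46, 385]);
translate([308, 0, 0]) cube([46, 46, 385]);
translate([0, 256, 0]) cube([46, 46, 385]);
translate([308, 256, 0]) cube([46, 46, 385]);
translate([46, 0, 81]) cube([262, 46, 21]);
translate([46, 256, 81]) cube([262, 46, 21]);
translate([0, 46, 81]) cube([46, 210, 21]);
translate([308, 46, 81]) cube([46, 210, 21]);


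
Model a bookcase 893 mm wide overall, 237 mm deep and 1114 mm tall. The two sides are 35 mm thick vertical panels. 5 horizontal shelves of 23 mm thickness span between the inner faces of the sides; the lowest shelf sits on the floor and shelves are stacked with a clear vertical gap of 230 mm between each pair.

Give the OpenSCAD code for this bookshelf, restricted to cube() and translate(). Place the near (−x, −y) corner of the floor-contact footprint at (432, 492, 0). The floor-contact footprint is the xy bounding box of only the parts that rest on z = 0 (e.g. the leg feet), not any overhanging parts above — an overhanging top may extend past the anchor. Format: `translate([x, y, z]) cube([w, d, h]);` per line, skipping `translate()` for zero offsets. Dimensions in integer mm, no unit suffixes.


translate([432, 492, 0]) cube([35, 237, 1114]);
translate([1290, 492, 0]) cube([35, 237, 1114]);
translate([467, 492, 0]) cube([823, 237, 23]);
translate([467, 492, 253]) cube([823, 237, 23]);
translate([467, 492, 506]) cube([823, 237, 23]);
translate([467, 492, 759]) cube([823, 237, 23]);
translate([467, 492, 1012]) cube([823, 237, 23]);


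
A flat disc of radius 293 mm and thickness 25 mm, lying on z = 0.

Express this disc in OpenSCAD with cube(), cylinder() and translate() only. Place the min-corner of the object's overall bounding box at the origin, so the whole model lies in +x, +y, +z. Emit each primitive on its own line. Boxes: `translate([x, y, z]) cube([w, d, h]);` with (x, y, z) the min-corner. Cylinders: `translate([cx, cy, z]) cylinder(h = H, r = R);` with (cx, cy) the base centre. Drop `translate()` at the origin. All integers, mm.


translate([293, 293, 0]) cylinder(h = 25, r = 293);


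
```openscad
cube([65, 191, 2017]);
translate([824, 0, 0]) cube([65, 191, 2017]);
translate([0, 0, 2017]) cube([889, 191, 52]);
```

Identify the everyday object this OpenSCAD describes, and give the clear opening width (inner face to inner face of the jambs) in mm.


A door frame. The clear opening width is 759 mm.

Two 2017 mm tall posts with a header on top — a door frame. The left jamb is 65 mm wide at x = 0; the right jamb starts at x = 824. The clear opening is 824 − 65 = 759 mm.


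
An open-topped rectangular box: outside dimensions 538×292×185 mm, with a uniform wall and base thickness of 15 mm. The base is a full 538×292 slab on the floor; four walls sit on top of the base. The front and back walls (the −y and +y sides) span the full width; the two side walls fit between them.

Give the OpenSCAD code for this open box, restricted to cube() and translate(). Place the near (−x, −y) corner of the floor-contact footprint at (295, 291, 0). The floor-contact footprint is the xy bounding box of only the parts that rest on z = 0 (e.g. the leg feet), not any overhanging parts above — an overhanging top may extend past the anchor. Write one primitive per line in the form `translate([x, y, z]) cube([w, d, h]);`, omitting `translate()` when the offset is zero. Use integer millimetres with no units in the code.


translate([295, 291, 0]) cube([538, 292, 15]);
translate([295, 291, 15]) cube([538, 15, 170]);
translate([295, 568, 15]) cube([538, 15, 170]);
translate([295, 306, 15]) cube([15, 262, 170]);
translate([818, 306, 15]) cube([15, 262, 170]);


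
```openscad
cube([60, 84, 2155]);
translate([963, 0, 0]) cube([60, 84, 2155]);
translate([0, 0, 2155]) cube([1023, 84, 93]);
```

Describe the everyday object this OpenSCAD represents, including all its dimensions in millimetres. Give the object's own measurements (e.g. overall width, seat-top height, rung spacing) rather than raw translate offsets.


A door frame. The clear opening is 903 mm wide and 2155 mm high. Two 60 mm wide jambs, 84 mm deep, stand either side of the opening from the floor to the top of the opening. A 93 mm thick head sits across the top of both jambs, spanning the full outside width of the frame.
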